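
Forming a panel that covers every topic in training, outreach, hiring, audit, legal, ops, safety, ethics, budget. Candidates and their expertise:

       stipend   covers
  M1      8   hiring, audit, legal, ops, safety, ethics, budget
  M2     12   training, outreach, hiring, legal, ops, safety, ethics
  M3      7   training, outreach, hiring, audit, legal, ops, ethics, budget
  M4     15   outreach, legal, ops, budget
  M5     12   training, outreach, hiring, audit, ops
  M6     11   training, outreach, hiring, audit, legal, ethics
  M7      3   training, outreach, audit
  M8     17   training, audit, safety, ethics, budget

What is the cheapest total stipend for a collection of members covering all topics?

M1, M7 cover every topic at stipend 8 + 3 = 11.
Any cover uses at least 2 members; among all covering selections none totals below 11.
Greedy by coverage-per-stipend would pick M3, M1 for 15 — worse than the optimum 11.

11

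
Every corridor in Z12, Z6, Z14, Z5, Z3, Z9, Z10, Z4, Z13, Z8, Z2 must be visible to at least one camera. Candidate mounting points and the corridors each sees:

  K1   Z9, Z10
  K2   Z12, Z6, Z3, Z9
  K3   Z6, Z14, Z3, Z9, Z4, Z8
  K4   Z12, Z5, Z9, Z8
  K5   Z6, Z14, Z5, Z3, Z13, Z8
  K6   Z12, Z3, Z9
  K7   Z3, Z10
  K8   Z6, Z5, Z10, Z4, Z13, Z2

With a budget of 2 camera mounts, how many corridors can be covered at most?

10

Choosing K3, K8 covers {Z6, Z14, Z5, Z3, Z9, Z10, Z4, Z13, Z8, Z2} — 10 corridors.
No choice of 2 camera mounts does better; here Z12 is left uncovered.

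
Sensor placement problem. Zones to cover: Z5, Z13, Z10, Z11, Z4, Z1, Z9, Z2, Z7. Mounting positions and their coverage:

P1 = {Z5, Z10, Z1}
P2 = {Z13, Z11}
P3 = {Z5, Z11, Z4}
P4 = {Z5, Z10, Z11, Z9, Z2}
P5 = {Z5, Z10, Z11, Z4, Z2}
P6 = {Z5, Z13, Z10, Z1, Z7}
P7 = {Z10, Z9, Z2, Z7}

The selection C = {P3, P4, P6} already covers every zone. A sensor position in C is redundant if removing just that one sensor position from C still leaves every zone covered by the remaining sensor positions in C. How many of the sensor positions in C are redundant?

0

Drop P3: Z4 uncovered — not redundant.
Drop P4: Z9, Z2 uncovered — not redundant.
Drop P6: Z13, Z1, Z7 uncovered — not redundant.
None of the sensor positions in C is redundant.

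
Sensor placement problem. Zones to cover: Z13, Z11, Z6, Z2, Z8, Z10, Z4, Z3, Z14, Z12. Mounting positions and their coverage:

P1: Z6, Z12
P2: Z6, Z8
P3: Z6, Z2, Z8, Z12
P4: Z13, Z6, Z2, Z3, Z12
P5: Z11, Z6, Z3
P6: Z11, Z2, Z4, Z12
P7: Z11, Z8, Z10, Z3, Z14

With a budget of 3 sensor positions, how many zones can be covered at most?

Choosing P4, P6, P7 covers {Z13, Z11, Z6, Z2, Z8, Z10, Z4, Z3, Z14, Z12} — 10 zones.
That is all 10 zones.

10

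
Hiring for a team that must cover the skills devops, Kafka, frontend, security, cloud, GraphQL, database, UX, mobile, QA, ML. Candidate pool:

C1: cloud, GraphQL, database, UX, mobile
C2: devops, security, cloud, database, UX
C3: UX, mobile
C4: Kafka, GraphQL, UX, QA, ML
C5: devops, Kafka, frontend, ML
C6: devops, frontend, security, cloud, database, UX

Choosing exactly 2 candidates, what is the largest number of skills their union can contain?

Choosing C4, C6 covers {devops, Kafka, frontend, security, cloud, GraphQL, database, UX, QA, ML} — 10 skills.
No choice of 2 candidates does better; here mobile is left uncovered.

10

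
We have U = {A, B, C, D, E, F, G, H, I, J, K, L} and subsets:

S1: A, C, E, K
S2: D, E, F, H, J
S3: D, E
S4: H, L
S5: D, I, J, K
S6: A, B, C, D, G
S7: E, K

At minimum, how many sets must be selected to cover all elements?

4

S2, S4, S5, S6 together cover {A, B, C, D, E, F, G, H, I, J, K, L} — every element.
No 3 of the 7 sets cover everything (all 35 triples fall short), so 4 is minimum.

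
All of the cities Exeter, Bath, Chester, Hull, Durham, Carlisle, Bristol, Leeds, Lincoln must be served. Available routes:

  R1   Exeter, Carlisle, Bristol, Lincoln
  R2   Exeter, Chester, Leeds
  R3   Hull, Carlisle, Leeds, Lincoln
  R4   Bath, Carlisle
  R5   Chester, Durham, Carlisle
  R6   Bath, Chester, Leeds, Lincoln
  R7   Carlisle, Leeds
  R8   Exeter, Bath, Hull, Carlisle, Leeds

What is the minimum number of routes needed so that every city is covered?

R1, R5, R8 together cover {Exeter, Bath, Chester, Hull, Durham, Carlisle, Bristol, Leeds, Lincoln} — every city.
No 2 of the 8 routes cover everything (all 28 pairs fall short), so 3 is minimum.

3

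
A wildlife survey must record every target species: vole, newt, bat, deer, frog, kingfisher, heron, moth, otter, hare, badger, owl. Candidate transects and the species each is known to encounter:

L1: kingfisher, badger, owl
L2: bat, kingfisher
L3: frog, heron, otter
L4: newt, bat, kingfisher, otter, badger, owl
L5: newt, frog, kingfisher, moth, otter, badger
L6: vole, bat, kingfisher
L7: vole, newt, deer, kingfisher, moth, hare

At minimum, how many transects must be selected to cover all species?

L3, L4, L7 together cover {vole, newt, bat, deer, frog, kingfisher, heron, moth, otter, hare, badger, owl} — every species.
No 2 of the 7 transects cover everything (all 21 pairs fall short), so 3 is minimum.

3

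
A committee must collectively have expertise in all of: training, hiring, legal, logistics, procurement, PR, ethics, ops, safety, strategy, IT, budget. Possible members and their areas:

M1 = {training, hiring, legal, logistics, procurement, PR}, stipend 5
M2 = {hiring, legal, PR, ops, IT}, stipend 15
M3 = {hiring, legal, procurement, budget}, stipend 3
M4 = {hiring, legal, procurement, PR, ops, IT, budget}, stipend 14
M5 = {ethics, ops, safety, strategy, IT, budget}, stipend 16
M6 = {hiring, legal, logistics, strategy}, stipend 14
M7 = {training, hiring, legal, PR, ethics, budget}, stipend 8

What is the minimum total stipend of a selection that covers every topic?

M1, M5 cover every topic at stipend 5 + 16 = 21.
Any cover uses at least 2 members; among all covering selections none totals below 21.
Greedy by coverage-per-stipend would pick M3, M1, M5 for 24 — worse than the optimum 21.

21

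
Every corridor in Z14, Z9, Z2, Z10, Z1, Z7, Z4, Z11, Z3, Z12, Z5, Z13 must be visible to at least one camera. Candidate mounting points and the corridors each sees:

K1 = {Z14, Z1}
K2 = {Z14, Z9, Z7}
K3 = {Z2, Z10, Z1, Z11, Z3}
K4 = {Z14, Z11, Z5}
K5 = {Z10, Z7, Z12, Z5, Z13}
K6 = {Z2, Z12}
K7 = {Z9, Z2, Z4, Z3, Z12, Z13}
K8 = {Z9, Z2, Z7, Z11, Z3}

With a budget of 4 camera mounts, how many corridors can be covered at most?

12

Choosing K1, K3, K5, K7 covers {Z14, Z9, Z2, Z10, Z1, Z7, Z4, Z11, Z3, Z12, Z5, Z13} — 12 corridors.
That is all 12 corridors.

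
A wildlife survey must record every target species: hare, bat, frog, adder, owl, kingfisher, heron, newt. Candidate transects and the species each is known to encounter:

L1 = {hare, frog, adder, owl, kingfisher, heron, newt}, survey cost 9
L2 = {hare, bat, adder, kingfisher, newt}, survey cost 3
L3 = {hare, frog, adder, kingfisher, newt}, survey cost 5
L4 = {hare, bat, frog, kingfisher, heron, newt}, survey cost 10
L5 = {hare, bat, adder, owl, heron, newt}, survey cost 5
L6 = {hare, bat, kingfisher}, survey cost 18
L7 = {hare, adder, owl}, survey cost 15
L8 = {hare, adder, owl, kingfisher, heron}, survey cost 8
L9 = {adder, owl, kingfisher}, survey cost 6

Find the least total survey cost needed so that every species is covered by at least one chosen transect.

10

L3, L5 cover every species at survey cost 5 + 5 = 10.
Any cover uses at least 2 transects; among all covering selections none totals below 10.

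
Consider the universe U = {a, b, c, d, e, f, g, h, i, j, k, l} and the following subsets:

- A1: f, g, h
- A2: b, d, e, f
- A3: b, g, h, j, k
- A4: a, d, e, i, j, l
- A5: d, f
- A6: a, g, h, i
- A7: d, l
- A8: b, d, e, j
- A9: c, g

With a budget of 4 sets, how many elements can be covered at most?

12

Choosing A1, A3, A4, A9 covers {a, b, c, d, e, f, g, h, i, j, k, l} — 12 elements.
That is all 12 elements.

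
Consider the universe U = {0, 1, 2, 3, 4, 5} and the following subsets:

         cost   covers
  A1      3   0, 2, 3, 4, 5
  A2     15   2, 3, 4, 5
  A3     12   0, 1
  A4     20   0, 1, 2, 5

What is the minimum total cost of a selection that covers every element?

15

A1, A3 cover every element at cost 3 + 12 = 15.
Any cover uses at least 2 sets; among all covering selections none totals below 15.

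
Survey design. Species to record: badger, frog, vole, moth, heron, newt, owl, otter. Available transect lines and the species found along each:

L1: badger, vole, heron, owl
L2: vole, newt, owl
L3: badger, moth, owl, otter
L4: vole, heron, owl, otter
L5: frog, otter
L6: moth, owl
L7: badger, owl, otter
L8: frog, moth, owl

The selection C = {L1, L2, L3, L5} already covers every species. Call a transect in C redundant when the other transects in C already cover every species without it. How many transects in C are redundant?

Drop L1: heron uncovered — not redundant.
Drop L2: newt uncovered — not redundant.
Drop L3: moth uncovered — not redundant.
Drop L5: frog uncovered — not redundant.
None of the transects in C is redundant.

0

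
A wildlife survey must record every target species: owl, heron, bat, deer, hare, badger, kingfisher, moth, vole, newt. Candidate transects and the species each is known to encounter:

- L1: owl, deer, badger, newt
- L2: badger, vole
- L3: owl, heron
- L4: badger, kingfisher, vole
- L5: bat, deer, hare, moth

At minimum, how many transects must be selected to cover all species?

L1, L3, L4, L5 together cover {owl, heron, bat, deer, hare, badger, kingfisher, moth, vole, newt} — every species.
No 3 of the 5 transects cover everything (all 10 triples fall short), so 4 is minimum.

4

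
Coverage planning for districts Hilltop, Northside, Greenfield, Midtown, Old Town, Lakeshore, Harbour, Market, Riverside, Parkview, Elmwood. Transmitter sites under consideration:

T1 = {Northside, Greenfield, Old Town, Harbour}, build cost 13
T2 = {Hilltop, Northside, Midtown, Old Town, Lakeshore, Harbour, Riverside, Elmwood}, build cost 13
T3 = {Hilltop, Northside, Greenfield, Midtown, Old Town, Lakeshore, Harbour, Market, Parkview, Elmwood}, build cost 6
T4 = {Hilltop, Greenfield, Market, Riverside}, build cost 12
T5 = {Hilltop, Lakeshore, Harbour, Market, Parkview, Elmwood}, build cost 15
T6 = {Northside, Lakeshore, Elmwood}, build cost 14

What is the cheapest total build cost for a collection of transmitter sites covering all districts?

18

T3, T4 cover every district at build cost 6 + 12 = 18.
Any cover uses at least 2 transmitter sites; among all covering selections none totals below 18.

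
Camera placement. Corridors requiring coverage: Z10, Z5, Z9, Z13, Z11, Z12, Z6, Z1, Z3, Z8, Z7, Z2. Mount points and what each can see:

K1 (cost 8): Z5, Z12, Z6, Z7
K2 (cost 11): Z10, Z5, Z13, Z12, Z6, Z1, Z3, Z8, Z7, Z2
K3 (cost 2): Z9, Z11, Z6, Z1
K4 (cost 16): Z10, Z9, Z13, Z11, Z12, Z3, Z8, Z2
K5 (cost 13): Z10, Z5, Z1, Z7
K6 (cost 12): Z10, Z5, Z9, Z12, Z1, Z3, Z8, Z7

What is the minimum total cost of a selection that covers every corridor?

13

K2, K3 cover every corridor at cost 11 + 2 = 13.
Any cover uses at least 2 camera mounts; among all covering selections none totals below 13.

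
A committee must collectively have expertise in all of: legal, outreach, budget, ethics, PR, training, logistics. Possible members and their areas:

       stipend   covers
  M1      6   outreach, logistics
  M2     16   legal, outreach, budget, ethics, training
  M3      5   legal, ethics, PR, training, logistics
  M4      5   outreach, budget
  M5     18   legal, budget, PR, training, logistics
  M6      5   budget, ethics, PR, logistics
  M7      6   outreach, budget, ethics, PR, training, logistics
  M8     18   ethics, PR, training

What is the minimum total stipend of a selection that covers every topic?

M3, M4 cover every topic at stipend 5 + 5 = 10.
Any cover uses at least 2 members; among all covering selections none totals below 10.

10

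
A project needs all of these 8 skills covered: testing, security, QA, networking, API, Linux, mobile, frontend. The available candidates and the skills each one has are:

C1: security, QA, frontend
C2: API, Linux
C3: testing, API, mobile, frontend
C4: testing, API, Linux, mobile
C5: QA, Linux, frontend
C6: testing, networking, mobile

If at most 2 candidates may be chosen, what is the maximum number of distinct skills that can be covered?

7

Choosing C1, C4 covers {testing, security, QA, API, Linux, mobile, frontend} — 7 skills.
No choice of 2 candidates does better; here networking is left uncovered.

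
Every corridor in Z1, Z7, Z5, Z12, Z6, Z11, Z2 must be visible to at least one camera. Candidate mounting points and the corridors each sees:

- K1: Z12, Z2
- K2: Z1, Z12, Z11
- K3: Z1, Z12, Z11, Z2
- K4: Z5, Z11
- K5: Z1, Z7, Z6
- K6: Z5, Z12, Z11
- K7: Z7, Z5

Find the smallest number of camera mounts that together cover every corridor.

K1, K4, K5 together cover {Z1, Z7, Z5, Z12, Z6, Z11, Z2} — every corridor.
No 2 of the 7 camera mounts cover everything (all 21 pairs fall short), so 3 is minimum.

3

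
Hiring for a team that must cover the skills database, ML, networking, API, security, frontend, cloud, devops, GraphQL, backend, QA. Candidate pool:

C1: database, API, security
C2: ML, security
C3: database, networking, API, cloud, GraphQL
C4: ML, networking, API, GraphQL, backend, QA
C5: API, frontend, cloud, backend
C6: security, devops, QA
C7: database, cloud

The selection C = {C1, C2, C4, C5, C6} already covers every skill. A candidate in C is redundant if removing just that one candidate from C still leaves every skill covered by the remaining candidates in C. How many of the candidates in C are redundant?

Drop C1: database uncovered — not redundant.
Drop C2: the rest still cover every skill — redundant.
Drop C4: networking, GraphQL uncovered — not redundant.
Drop C5: frontend, cloud uncovered — not redundant.
Drop C6: devops uncovered — not redundant.
1 redundant: C2.

1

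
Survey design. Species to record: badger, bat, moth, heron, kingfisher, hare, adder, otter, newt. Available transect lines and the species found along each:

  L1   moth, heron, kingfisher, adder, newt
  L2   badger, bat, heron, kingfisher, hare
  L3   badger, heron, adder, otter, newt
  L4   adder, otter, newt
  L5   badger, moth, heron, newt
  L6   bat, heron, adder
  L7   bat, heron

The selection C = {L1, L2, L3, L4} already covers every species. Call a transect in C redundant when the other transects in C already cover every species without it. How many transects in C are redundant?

2

Drop L1: moth uncovered — not redundant.
Drop L2: bat, hare uncovered — not redundant.
Drop L3: the rest still cover every species — redundant.
Drop L4: the rest still cover every species — redundant.
2 redundant: L3, L4.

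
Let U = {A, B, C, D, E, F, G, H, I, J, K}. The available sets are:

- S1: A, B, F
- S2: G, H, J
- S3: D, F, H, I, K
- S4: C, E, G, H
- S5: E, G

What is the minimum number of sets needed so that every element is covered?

S1, S2, S3, S4 together cover {A, B, C, D, E, F, G, H, I, J, K} — every element.
No 3 of the 5 sets cover everything (all 10 triples fall short), so 4 is minimum.

4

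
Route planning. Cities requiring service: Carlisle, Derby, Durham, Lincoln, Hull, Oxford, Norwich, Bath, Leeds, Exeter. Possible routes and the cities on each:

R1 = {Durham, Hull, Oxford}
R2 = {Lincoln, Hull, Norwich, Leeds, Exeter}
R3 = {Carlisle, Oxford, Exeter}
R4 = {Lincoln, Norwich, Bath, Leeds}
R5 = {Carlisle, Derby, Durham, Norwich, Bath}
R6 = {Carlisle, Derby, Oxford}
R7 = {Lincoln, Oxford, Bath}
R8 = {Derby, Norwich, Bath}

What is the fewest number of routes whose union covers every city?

3

R1, R2, R5 together cover {Carlisle, Derby, Durham, Lincoln, Hull, Oxford, Norwich, Bath, Leeds, Exeter} — every city.
No 2 of the 8 routes cover everything (all 28 pairs fall short), so 3 is minimum.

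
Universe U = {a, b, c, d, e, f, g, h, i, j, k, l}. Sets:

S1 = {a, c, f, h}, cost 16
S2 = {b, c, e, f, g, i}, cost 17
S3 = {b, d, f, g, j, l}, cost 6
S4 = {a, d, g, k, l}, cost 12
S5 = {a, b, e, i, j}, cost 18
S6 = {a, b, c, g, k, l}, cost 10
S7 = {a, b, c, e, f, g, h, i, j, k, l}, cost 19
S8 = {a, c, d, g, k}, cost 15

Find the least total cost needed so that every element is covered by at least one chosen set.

S3, S7 cover every element at cost 6 + 19 = 25.
Any cover uses at least 2 sets; among all covering selections none totals below 25.

25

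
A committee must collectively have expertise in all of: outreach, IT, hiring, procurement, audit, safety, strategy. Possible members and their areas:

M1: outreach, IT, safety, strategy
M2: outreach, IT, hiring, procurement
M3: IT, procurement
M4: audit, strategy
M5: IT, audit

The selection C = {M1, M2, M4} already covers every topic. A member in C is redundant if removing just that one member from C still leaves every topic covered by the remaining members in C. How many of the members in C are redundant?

Drop M1: safety uncovered — not redundant.
Drop M2: hiring, procurement uncovered — not redundant.
Drop M4: audit uncovered — not redundant.
None of the members in C is redundant.

0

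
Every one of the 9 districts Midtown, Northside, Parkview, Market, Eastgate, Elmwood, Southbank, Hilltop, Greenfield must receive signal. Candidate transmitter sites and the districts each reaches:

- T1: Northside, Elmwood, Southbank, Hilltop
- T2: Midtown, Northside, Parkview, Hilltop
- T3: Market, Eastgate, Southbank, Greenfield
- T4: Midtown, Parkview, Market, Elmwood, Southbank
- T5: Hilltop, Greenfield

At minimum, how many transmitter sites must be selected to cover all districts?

3

T1, T2, T3 together cover {Midtown, Northside, Parkview, Market, Eastgate, Elmwood, Southbank, Hilltop, Greenfield} — every district.
No 2 of the 5 transmitter sites cover everything (all 10 pairs fall short), so 3 is minimum.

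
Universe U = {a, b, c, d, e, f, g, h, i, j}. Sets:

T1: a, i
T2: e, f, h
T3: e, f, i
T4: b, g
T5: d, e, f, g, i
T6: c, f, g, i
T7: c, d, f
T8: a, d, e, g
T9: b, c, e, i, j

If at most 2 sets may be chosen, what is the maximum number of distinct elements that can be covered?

Choosing T5, T9 covers {b, c, d, e, f, g, i, j} — 8 elements.
No choice of 2 sets does better; here a, h are left uncovered.

8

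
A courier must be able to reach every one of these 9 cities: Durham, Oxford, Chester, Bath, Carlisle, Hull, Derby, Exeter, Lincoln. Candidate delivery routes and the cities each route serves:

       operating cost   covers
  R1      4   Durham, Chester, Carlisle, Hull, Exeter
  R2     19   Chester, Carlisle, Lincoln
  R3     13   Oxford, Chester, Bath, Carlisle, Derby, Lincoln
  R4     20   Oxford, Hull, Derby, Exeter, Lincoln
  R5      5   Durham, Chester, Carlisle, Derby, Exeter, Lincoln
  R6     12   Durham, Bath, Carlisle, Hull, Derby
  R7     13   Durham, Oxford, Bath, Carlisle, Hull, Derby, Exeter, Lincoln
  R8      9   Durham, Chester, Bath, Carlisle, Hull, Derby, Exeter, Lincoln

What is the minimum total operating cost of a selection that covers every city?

17

R1, R3 cover every city at operating cost 4 + 13 = 17.
Any cover uses at least 2 routes; among all covering selections none totals below 17.
Greedy by coverage-per-operating cost would pick R1, R5, R3 for 22 — worse than the optimum 17.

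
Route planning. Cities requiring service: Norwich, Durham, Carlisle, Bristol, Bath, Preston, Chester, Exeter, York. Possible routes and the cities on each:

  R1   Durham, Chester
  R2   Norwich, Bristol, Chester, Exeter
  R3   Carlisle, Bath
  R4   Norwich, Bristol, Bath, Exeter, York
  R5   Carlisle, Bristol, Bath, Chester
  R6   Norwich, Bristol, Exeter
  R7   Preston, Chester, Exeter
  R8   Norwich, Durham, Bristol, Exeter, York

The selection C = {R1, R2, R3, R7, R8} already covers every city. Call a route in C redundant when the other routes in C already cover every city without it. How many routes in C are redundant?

Drop R1: the rest still cover every city — redundant.
Drop R2: the rest still cover every city — redundant.
Drop R3: Carlisle, Bath uncovered — not redundant.
Drop R7: Preston uncovered — not redundant.
Drop R8: York uncovered — not redundant.
2 redundant: R1, R2.

2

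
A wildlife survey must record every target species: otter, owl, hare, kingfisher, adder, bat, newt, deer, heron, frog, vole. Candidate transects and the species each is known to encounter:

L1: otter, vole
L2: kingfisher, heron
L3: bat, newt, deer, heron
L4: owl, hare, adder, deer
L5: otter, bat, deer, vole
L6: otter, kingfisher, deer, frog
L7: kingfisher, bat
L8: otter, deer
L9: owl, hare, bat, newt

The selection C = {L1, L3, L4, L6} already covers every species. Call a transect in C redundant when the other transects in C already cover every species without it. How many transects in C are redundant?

0

Drop L1: vole uncovered — not redundant.
Drop L3: bat, newt, heron uncovered — not redundant.
Drop L4: owl, hare, adder uncovered — not redundant.
Drop L6: kingfisher, frog uncovered — not redundant.
None of the transects in C is redundant.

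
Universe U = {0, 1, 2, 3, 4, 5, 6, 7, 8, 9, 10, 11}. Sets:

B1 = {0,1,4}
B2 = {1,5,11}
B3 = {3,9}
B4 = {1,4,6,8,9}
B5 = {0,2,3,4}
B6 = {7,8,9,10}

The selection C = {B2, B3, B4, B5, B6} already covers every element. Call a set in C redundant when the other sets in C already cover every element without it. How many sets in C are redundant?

1

Drop B2: 5, 11 uncovered — not redundant.
Drop B3: the rest still cover every element — redundant.
Drop B4: 6 uncovered — not redundant.
Drop B5: 0, 2 uncovered — not redundant.
Drop B6: 7, 10 uncovered — not redundant.
1 redundant: B3.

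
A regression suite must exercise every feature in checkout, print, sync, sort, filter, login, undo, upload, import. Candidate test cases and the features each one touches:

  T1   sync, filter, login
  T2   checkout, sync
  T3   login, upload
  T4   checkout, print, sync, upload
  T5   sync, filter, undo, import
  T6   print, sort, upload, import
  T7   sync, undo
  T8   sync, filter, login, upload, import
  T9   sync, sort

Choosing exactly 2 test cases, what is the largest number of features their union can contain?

7

Choosing T1, T6 covers {print, sync, sort, filter, login, upload, import} — 7 features.
No choice of 2 test cases does better; here checkout, undo are left uncovered.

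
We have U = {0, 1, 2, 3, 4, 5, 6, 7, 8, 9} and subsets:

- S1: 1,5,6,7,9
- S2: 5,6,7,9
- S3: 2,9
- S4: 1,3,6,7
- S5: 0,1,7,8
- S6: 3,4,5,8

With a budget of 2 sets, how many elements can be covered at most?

8

Choosing S1, S6 covers {1, 3, 4, 5, 6, 7, 8, 9} — 8 elements.
No choice of 2 sets does better; here 0, 2 are left uncovered.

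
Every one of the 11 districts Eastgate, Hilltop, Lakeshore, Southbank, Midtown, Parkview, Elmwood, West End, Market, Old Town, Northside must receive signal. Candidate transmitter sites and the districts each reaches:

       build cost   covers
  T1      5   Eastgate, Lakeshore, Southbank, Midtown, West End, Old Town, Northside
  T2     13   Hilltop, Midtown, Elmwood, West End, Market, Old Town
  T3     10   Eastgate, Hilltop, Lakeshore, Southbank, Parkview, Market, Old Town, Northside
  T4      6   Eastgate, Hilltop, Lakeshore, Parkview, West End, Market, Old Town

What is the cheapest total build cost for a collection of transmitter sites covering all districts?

T2, T3 cover every district at build cost 13 + 10 = 23.
Any cover uses at least 2 transmitter sites; among all covering selections none totals below 23.

23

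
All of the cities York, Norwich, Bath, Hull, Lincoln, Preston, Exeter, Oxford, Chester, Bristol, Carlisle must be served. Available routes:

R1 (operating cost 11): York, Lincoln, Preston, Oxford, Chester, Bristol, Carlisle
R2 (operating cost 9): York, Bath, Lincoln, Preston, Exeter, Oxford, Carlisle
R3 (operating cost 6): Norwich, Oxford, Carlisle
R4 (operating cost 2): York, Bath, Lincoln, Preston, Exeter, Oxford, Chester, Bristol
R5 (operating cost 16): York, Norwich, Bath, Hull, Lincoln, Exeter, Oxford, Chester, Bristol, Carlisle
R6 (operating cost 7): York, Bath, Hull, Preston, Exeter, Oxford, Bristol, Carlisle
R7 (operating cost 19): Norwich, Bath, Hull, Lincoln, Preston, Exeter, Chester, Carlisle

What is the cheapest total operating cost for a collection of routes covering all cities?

R3, R4, R6 cover every city at operating cost 6 + 2 + 7 = 15.
Any cover uses at least 2 routes; among all covering selections none totals below 15.

15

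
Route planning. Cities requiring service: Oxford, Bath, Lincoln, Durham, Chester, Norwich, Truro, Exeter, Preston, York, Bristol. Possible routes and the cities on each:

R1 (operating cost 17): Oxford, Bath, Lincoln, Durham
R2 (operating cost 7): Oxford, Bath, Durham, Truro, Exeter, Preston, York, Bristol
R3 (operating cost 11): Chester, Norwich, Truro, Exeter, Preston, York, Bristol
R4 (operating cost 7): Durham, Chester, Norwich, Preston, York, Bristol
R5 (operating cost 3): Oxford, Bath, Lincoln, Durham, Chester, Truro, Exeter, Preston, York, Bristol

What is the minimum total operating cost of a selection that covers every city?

R4, R5 cover every city at operating cost 7 + 3 = 10.
Any cover uses at least 2 routes; among all covering selections none totals below 10.

10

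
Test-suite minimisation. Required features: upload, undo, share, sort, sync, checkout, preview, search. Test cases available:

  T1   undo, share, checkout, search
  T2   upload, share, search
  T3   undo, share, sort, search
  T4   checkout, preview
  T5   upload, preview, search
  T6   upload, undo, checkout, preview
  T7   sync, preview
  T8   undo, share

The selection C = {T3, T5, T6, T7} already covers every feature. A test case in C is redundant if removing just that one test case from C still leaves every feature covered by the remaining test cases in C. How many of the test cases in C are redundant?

Drop T3: share, sort uncovered — not redundant.
Drop T5: the rest still cover every feature — redundant.
Drop T6: checkout uncovered — not redundant.
Drop T7: sync uncovered — not redundant.
1 redundant: T5.

1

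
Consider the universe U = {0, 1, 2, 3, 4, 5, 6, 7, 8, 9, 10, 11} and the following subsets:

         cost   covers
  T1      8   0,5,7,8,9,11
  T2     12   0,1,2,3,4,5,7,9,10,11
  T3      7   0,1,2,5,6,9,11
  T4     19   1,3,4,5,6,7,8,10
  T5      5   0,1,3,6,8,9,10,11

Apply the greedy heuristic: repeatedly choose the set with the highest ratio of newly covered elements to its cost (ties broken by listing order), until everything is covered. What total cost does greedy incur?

Pick 1: T5 adds 8 new (0, 1, 3, 6, 8, 9, 10, 11) at cost 5 (ratio 8/5).
Pick 2: T2 adds 4 new (2, 4, 5, 7) at cost 12 (ratio 4/12).
Greedy total cost: 5 + 12 = 17.

17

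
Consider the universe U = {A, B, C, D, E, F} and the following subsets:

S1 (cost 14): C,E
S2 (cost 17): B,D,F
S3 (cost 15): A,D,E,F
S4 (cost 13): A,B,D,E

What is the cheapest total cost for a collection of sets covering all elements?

42

S1, S3, S4 cover every element at cost 14 + 15 + 13 = 42.
Any cover uses at least 3 sets; among all covering selections none totals below 42.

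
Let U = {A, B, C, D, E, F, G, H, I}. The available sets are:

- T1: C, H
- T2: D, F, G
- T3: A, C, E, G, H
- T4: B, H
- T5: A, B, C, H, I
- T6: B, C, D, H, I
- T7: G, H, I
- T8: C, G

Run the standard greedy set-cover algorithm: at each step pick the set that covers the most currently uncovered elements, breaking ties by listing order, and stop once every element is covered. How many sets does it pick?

3

Pick 1: T3 covers 5 new elements (A, C, E, G, H).
Pick 2: T6 covers 3 new elements (B, D, I).
Pick 3: T2 covers 1 new elements (F).
Greedy uses 3 sets.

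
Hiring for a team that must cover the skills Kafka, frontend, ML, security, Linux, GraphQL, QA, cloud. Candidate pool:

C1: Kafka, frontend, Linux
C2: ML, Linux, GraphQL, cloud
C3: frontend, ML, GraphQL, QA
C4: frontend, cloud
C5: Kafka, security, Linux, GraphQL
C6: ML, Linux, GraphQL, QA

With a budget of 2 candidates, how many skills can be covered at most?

7

Choosing C3, C5 covers {Kafka, frontend, ML, security, Linux, GraphQL, QA} — 7 skills.
No choice of 2 candidates does better; here cloud is left uncovered.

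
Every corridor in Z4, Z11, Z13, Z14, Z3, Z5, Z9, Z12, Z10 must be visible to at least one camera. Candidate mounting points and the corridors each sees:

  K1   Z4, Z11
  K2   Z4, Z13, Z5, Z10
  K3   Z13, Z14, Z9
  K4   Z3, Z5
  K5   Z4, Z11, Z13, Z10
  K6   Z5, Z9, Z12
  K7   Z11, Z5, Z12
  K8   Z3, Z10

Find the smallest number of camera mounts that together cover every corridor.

4

K1, K3, K6, K8 together cover {Z4, Z11, Z13, Z14, Z3, Z5, Z9, Z12, Z10} — every corridor.
No 3 of the 8 camera mounts cover everything (all 56 triples fall short), so 4 is minimum.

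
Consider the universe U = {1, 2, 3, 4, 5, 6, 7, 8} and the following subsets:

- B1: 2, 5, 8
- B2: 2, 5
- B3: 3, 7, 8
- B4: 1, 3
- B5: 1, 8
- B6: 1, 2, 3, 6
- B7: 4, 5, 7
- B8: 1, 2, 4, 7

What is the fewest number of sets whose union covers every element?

B1, B6, B7 together cover {1, 2, 3, 4, 5, 6, 7, 8} — every element.
No 2 of the 8 sets cover everything (all 28 pairs fall short), so 3 is minimum.

3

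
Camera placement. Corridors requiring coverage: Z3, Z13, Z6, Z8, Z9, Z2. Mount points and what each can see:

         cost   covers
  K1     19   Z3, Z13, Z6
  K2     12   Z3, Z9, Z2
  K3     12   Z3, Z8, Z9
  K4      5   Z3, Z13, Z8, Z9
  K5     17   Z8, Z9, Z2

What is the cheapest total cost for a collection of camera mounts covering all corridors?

K1, K5 cover every corridor at cost 19 + 17 = 36.
Any cover uses at least 2 camera mounts; among all covering selections none totals below 36.

36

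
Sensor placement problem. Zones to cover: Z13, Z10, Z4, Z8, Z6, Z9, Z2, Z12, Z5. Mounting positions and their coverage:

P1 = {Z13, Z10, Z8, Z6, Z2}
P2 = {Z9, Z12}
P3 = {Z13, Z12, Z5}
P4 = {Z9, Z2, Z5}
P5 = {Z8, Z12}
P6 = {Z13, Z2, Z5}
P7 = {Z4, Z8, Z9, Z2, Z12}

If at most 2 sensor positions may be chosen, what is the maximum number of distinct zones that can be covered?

8

Choosing P1, P7 covers {Z13, Z10, Z4, Z8, Z6, Z9, Z2, Z12} — 8 zones.
No choice of 2 sensor positions does better; here Z5 is left uncovered.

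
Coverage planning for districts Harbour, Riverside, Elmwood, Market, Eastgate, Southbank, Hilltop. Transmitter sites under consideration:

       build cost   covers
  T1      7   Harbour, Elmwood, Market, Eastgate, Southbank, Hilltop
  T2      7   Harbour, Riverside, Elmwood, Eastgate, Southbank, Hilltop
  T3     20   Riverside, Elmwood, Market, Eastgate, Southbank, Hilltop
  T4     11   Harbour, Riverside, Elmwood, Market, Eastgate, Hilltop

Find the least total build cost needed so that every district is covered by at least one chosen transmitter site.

T1, T2 cover every district at build cost 7 + 7 = 14.
Any cover uses at least 2 transmitter sites; among all covering selections none totals below 14.

14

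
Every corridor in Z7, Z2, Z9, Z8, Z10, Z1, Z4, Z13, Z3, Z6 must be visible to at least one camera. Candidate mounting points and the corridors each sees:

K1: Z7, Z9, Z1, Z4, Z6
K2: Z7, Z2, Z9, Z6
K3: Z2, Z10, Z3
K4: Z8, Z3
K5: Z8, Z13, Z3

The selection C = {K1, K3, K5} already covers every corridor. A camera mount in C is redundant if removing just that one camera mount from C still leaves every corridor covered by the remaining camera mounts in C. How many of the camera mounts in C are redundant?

0

Drop K1: Z7, Z9, Z1, Z4, … uncovered — not redundant.
Drop K3: Z2, Z10 uncovered — not redundant.
Drop K5: Z8, Z13 uncovered — not redundant.
None of the camera mounts in C is redundant.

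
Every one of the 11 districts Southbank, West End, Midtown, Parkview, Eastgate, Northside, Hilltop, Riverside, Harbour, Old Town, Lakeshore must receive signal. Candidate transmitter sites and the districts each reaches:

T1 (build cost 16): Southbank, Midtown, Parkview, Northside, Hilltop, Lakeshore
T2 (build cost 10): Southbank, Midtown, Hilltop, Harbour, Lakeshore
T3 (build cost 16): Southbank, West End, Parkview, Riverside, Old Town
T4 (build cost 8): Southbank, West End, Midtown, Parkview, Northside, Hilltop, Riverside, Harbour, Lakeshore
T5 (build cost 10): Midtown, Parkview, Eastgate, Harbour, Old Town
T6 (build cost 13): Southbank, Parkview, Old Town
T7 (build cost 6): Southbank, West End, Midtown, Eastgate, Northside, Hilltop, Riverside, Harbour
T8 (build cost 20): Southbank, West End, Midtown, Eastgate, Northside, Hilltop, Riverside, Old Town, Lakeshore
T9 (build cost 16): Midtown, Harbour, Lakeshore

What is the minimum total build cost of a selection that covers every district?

T4, T5 cover every district at build cost 8 + 10 = 18.
Any cover uses at least 2 transmitter sites; among all covering selections none totals below 18.
Greedy by coverage-per-build cost would pick T7, T4, T5 for 24 — worse than the optimum 18.

18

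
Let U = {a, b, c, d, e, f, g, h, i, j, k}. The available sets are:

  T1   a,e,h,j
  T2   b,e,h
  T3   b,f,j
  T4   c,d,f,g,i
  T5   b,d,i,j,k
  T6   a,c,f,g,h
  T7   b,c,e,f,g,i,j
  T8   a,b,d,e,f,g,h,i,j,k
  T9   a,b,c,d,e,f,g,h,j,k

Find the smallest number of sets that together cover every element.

2

T4, T8 together cover {a, b, c, d, e, f, g, h, i, j, k} — every element.
No single set contains all 11 elements, so 2 is optimal.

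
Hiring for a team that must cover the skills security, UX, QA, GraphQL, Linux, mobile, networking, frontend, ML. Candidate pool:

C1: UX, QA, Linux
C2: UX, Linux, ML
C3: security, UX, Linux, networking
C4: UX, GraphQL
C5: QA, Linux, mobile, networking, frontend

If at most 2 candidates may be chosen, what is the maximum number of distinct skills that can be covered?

Choosing C2, C5 covers {UX, QA, Linux, mobile, networking, frontend, ML} — 7 skills.
No choice of 2 candidates does better; here security, GraphQL are left uncovered.

7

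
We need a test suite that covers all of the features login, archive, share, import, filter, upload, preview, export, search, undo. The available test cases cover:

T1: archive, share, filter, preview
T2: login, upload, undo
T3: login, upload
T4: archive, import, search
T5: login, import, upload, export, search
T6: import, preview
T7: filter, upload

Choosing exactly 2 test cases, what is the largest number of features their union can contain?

Choosing T1, T5 covers {login, archive, share, import, filter, upload, preview, export, search} — 9 features.
No choice of 2 test cases does better; here undo is left uncovered.

9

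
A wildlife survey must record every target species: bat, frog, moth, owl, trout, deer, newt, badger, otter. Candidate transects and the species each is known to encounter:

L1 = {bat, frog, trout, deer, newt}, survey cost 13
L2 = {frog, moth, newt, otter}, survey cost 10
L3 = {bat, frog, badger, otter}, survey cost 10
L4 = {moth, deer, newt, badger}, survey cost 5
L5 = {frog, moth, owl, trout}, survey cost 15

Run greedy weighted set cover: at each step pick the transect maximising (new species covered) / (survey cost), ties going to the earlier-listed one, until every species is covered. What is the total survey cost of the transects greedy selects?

Pick 1: L4 adds 4 new (moth, deer, newt, badger) at survey cost 5 (ratio 4/5).
Pick 2: L3 adds 3 new (bat, frog, otter) at survey cost 10 (ratio 3/10).
Pick 3: L5 adds 2 new (owl, trout) at survey cost 15 (ratio 2/15).
Greedy total survey cost: 5 + 10 + 15 = 30.

30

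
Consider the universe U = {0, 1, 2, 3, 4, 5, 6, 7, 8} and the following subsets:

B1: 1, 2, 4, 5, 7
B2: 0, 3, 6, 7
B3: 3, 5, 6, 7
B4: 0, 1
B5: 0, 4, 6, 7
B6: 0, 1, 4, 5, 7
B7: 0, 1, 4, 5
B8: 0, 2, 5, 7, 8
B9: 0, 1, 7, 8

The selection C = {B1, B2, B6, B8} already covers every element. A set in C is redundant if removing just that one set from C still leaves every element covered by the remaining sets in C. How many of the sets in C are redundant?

2

Drop B1: the rest still cover every element — redundant.
Drop B2: 3, 6 uncovered — not redundant.
Drop B6: the rest still cover every element — redundant.
Drop B8: 8 uncovered — not redundant.
2 redundant: B1, B6.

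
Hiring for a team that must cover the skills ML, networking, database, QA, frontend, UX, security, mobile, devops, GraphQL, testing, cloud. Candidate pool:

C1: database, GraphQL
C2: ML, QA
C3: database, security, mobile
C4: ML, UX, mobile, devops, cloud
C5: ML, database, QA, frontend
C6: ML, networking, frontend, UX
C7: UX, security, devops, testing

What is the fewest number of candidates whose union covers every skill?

5

C1, C2, C4, C6, C7 together cover {ML, networking, database, QA, frontend, UX, security, mobile, devops, GraphQL, testing, cloud} — every skill.
No 4 of the 7 candidates cover everything (all 35 size-4 selections fall short), so 5 is minimum.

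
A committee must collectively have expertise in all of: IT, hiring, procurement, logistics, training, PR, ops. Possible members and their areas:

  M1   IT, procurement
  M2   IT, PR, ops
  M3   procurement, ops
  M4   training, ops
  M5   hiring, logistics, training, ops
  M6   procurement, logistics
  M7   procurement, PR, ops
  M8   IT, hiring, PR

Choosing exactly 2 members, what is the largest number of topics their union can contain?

6

Choosing M1, M5 covers {IT, hiring, procurement, logistics, training, ops} — 6 topics.
No choice of 2 members does better; here PR is left uncovered.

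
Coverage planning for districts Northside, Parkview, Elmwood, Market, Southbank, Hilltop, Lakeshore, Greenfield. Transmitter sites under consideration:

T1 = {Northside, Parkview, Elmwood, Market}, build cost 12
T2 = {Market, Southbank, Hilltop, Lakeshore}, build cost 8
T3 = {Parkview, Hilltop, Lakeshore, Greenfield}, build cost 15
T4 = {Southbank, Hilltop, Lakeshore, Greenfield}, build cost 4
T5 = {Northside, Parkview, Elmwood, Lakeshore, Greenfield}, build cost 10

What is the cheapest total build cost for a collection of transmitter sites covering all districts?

T1, T4 cover every district at build cost 12 + 4 = 16.
Any cover uses at least 2 transmitter sites; among all covering selections none totals below 16.

16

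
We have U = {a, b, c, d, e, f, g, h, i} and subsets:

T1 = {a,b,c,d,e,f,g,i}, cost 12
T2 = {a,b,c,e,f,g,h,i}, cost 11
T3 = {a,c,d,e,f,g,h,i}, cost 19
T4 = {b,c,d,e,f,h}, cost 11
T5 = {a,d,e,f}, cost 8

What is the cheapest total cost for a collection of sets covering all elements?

T2, T5 cover every element at cost 11 + 8 = 19.
Any cover uses at least 2 sets; among all covering selections none totals below 19.

19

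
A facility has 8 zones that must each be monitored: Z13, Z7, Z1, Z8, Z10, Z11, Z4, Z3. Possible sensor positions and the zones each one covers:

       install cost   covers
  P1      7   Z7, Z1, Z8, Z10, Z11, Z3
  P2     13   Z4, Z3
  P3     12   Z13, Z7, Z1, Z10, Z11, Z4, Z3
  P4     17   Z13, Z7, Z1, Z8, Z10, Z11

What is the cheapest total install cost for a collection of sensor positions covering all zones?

19

P1, P3 cover every zone at install cost 7 + 12 = 19.
Any cover uses at least 2 sensor positions; among all covering selections none totals below 19.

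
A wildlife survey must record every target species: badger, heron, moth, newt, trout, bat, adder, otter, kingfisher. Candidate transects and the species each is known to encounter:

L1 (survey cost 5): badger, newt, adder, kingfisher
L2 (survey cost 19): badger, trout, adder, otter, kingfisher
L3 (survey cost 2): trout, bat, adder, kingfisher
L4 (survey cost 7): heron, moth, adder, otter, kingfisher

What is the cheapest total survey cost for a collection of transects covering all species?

14

L1, L3, L4 cover every species at survey cost 5 + 2 + 7 = 14.
Any cover uses at least 3 transects; among all covering selections none totals below 14.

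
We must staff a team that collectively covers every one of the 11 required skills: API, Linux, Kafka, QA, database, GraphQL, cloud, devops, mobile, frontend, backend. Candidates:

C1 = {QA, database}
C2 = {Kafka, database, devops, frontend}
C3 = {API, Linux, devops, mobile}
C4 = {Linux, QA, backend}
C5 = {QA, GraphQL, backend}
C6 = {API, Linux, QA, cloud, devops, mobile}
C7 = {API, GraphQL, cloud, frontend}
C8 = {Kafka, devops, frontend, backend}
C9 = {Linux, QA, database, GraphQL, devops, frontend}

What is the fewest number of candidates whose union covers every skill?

3

C2, C5, C6 together cover {API, Linux, Kafka, QA, database, GraphQL, cloud, devops, mobile, frontend, backend} — every skill.
No 2 of the 9 candidates cover everything (all 36 pairs fall short), so 3 is minimum.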